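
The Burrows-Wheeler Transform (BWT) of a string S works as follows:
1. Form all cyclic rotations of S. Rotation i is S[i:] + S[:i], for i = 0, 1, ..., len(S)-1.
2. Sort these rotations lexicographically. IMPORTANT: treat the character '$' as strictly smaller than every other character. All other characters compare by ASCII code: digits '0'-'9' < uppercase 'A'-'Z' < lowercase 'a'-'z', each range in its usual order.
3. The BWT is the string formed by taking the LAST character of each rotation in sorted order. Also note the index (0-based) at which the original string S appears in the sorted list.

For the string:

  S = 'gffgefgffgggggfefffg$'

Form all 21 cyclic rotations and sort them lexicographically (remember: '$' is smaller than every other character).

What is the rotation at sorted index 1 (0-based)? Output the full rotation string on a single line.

Answer: efffg$gffgefgffgggggf

Derivation:
All 21 rotations (rotation i = S[i:]+S[:i]):
  rot[0] = gffgefgffgggggfefffg$
  rot[1] = ffgefgffgggggfefffg$g
  rot[2] = fgefgffgggggfefffg$gf
  rot[3] = gefgffgggggfefffg$gff
  rot[4] = efgffgggggfefffg$gffg
  rot[5] = fgffgggggfefffg$gffge
  rot[6] = gffgggggfefffg$gffgef
  rot[7] = ffgggggfefffg$gffgefg
  rot[8] = fgggggfefffg$gffgefgf
  rot[9] = gggggfefffg$gffgefgff
  rot[10] = ggggfefffg$gffgefgffg
  rot[11] = gggfefffg$gffgefgffgg
  rot[12] = ggfefffg$gffgefgffggg
  rot[13] = gfefffg$gffgefgffgggg
  rot[14] = fefffg$gffgefgffggggg
  rot[15] = efffg$gffgefgffgggggf
  rot[16] = fffg$gffgefgffgggggfe
  rot[17] = ffg$gffgefgffgggggfef
  rot[18] = fg$gffgefgffgggggfeff
  rot[19] = g$gffgefgffgggggfefff
  rot[20] = $gffgefgffgggggfefffg
Sorted (with $ < everything):
  sorted[0] = $gffgefgffgggggfefffg
  sorted[1] = efffg$gffgefgffgggggf
  sorted[2] = efgffgggggfefffg$gffg
  sorted[3] = fefffg$gffgefgffggggg
  sorted[4] = fffg$gffgefgffgggggfe
  sorted[5] = ffg$gffgefgffgggggfef
  sorted[6] = ffgefgffgggggfefffg$g
  sorted[7] = ffgggggfefffg$gffgefg
  sorted[8] = fg$gffgefgffgggggfeff
  sorted[9] = fgefgffgggggfefffg$gf
  sorted[10] = fgffgggggfefffg$gffge
  sorted[11] = fgggggfefffg$gffgefgf
  sorted[12] = g$gffgefgffgggggfefff
  sorted[13] = gefgffgggggfefffg$gff
  sorted[14] = gfefffg$gffgefgffgggg
  sorted[15] = gffgefgffgggggfefffg$
  sorted[16] = gffgggggfefffg$gffgef
  sorted[17] = ggfefffg$gffgefgffggg
  sorted[18] = gggfefffg$gffgefgffgg
  sorted[19] = ggggfefffg$gffgefgffg
  sorted[20] = gggggfefffg$gffgefgff
sorted[1] = efffg$gffgefgffgggggf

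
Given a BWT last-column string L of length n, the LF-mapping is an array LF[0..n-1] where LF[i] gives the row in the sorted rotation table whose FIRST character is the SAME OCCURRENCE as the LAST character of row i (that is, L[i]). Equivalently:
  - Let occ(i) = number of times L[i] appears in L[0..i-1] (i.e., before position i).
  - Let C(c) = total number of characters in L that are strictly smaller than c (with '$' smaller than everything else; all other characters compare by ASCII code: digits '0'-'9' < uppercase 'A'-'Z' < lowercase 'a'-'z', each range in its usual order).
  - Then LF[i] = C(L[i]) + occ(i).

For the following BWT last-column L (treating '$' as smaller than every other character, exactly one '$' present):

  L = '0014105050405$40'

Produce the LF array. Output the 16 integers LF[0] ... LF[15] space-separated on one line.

Answer: 1 2 8 10 9 3 13 4 14 5 11 6 15 0 12 7

Derivation:
Char counts: '$':1, '0':7, '1':2, '4':3, '5':3
C (first-col start): C('$')=0, C('0')=1, C('1')=8, C('4')=10, C('5')=13
L[0]='0': occ=0, LF[0]=C('0')+0=1+0=1
L[1]='0': occ=1, LF[1]=C('0')+1=1+1=2
L[2]='1': occ=0, LF[2]=C('1')+0=8+0=8
L[3]='4': occ=0, LF[3]=C('4')+0=10+0=10
L[4]='1': occ=1, LF[4]=C('1')+1=8+1=9
L[5]='0': occ=2, LF[5]=C('0')+2=1+2=3
L[6]='5': occ=0, LF[6]=C('5')+0=13+0=13
L[7]='0': occ=3, LF[7]=C('0')+3=1+3=4
L[8]='5': occ=1, LF[8]=C('5')+1=13+1=14
L[9]='0': occ=4, LF[9]=C('0')+4=1+4=5
L[10]='4': occ=1, LF[10]=C('4')+1=10+1=11
L[11]='0': occ=5, LF[11]=C('0')+5=1+5=6
L[12]='5': occ=2, LF[12]=C('5')+2=13+2=15
L[13]='$': occ=0, LF[13]=C('$')+0=0+0=0
L[14]='4': occ=2, LF[14]=C('4')+2=10+2=12
L[15]='0': occ=6, LF[15]=C('0')+6=1+6=7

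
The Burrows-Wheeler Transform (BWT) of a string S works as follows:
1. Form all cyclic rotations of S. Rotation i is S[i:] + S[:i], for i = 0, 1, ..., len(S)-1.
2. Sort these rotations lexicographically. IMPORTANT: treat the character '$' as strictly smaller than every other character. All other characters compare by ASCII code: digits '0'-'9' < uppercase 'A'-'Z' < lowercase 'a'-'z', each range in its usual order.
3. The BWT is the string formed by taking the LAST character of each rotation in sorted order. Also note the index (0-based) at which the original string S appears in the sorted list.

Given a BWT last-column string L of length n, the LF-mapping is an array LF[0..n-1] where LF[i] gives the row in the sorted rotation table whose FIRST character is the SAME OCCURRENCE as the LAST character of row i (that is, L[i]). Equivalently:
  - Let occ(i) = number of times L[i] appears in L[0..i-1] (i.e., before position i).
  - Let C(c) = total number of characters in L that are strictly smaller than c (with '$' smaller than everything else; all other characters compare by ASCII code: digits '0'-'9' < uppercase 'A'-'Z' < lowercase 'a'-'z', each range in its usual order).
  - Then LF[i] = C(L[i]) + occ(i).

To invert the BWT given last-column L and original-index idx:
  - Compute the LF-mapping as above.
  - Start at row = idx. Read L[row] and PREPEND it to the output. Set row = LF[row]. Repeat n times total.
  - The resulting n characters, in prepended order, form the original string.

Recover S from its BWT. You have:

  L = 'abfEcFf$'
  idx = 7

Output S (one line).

LF mapping: 3 4 6 1 5 2 7 0
Walk LF starting at row 7, prepending L[row]:
  step 1: row=7, L[7]='$', prepend. Next row=LF[7]=0
  step 2: row=0, L[0]='a', prepend. Next row=LF[0]=3
  step 3: row=3, L[3]='E', prepend. Next row=LF[3]=1
  step 4: row=1, L[1]='b', prepend. Next row=LF[1]=4
  step 5: row=4, L[4]='c', prepend. Next row=LF[4]=5
  step 6: row=5, L[5]='F', prepend. Next row=LF[5]=2
  step 7: row=2, L[2]='f', prepend. Next row=LF[2]=6
  step 8: row=6, L[6]='f', prepend. Next row=LF[6]=7
Reversed output: ffFcbEa$

Answer: ffFcbEa$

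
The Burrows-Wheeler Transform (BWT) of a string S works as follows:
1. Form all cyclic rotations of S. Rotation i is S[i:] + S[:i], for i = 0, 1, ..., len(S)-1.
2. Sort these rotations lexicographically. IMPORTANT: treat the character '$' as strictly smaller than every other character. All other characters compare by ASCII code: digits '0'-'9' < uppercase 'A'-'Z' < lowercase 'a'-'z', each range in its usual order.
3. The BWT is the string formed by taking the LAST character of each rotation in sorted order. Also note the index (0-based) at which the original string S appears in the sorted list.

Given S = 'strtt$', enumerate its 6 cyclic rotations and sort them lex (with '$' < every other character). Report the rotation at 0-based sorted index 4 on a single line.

Answer: trtt$s

Derivation:
All 6 rotations (rotation i = S[i:]+S[:i]):
  rot[0] = strtt$
  rot[1] = trtt$s
  rot[2] = rtt$st
  rot[3] = tt$str
  rot[4] = t$strt
  rot[5] = $strtt
Sorted (with $ < everything):
  sorted[0] = $strtt
  sorted[1] = rtt$st
  sorted[2] = strtt$
  sorted[3] = t$strt
  sorted[4] = trtt$s
  sorted[5] = tt$str
sorted[4] = trtt$s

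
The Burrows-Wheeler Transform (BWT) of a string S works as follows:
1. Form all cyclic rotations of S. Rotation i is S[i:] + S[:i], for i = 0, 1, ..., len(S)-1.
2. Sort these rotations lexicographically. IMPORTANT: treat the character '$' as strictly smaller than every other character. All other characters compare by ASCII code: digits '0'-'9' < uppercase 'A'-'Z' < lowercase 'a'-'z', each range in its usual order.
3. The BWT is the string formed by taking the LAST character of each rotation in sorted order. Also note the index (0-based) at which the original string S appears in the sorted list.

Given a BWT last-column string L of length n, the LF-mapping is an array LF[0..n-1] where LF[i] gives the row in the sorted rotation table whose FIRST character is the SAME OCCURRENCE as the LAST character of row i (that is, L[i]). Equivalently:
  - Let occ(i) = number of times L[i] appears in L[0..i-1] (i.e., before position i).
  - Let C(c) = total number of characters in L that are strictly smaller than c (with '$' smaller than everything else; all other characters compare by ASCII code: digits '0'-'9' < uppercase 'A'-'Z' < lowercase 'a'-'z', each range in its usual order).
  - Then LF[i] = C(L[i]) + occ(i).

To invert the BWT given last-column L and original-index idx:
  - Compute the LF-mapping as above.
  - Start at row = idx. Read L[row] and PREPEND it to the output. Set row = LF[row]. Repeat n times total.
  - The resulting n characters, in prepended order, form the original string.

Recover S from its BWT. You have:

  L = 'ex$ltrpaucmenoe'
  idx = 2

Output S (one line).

Answer: counterexample$

Derivation:
LF mapping: 3 14 0 6 12 11 10 1 13 2 7 4 8 9 5
Walk LF starting at row 2, prepending L[row]:
  step 1: row=2, L[2]='$', prepend. Next row=LF[2]=0
  step 2: row=0, L[0]='e', prepend. Next row=LF[0]=3
  step 3: row=3, L[3]='l', prepend. Next row=LF[3]=6
  step 4: row=6, L[6]='p', prepend. Next row=LF[6]=10
  step 5: row=10, L[10]='m', prepend. Next row=LF[10]=7
  step 6: row=7, L[7]='a', prepend. Next row=LF[7]=1
  step 7: row=1, L[1]='x', prepend. Next row=LF[1]=14
  step 8: row=14, L[14]='e', prepend. Next row=LF[14]=5
  step 9: row=5, L[5]='r', prepend. Next row=LF[5]=11
  step 10: row=11, L[11]='e', prepend. Next row=LF[11]=4
  step 11: row=4, L[4]='t', prepend. Next row=LF[4]=12
  step 12: row=12, L[12]='n', prepend. Next row=LF[12]=8
  step 13: row=8, L[8]='u', prepend. Next row=LF[8]=13
  step 14: row=13, L[13]='o', prepend. Next row=LF[13]=9
  step 15: row=9, L[9]='c', prepend. Next row=LF[9]=2
Reversed output: counterexample$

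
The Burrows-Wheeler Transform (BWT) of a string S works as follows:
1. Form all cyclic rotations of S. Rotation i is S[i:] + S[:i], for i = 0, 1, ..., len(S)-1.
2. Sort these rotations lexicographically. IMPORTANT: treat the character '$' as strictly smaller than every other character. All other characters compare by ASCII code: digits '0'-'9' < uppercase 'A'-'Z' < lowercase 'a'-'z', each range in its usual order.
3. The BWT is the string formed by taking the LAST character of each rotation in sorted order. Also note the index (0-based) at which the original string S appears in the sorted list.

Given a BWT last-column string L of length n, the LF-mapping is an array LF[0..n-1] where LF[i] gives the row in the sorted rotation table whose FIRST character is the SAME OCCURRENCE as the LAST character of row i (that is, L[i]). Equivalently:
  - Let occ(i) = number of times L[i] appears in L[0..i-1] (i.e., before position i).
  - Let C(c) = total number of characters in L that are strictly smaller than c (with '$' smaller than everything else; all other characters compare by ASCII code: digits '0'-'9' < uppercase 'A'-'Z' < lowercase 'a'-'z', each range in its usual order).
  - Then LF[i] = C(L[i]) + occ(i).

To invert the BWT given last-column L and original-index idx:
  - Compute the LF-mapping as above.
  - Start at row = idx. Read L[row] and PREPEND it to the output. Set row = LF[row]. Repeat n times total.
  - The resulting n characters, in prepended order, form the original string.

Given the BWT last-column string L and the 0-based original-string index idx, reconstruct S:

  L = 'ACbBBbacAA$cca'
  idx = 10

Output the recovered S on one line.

LF mapping: 1 6 9 4 5 10 7 11 2 3 0 12 13 8
Walk LF starting at row 10, prepending L[row]:
  step 1: row=10, L[10]='$', prepend. Next row=LF[10]=0
  step 2: row=0, L[0]='A', prepend. Next row=LF[0]=1
  step 3: row=1, L[1]='C', prepend. Next row=LF[1]=6
  step 4: row=6, L[6]='a', prepend. Next row=LF[6]=7
  step 5: row=7, L[7]='c', prepend. Next row=LF[7]=11
  step 6: row=11, L[11]='c', prepend. Next row=LF[11]=12
  step 7: row=12, L[12]='c', prepend. Next row=LF[12]=13
  step 8: row=13, L[13]='a', prepend. Next row=LF[13]=8
  step 9: row=8, L[8]='A', prepend. Next row=LF[8]=2
  step 10: row=2, L[2]='b', prepend. Next row=LF[2]=9
  step 11: row=9, L[9]='A', prepend. Next row=LF[9]=3
  step 12: row=3, L[3]='B', prepend. Next row=LF[3]=4
  step 13: row=4, L[4]='B', prepend. Next row=LF[4]=5
  step 14: row=5, L[5]='b', prepend. Next row=LF[5]=10
Reversed output: bBBAbAacccaCA$

Answer: bBBAbAacccaCA$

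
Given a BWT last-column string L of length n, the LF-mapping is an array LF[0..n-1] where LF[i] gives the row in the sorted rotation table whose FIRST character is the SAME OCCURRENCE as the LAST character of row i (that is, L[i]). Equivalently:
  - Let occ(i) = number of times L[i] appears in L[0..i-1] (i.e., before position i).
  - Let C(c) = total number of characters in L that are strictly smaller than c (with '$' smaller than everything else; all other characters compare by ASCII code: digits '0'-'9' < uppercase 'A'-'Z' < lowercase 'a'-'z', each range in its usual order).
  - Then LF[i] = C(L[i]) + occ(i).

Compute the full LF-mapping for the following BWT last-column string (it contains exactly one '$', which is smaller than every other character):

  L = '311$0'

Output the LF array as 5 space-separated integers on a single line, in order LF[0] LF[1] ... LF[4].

Char counts: '$':1, '0':1, '1':2, '3':1
C (first-col start): C('$')=0, C('0')=1, C('1')=2, C('3')=4
L[0]='3': occ=0, LF[0]=C('3')+0=4+0=4
L[1]='1': occ=0, LF[1]=C('1')+0=2+0=2
L[2]='1': occ=1, LF[2]=C('1')+1=2+1=3
L[3]='$': occ=0, LF[3]=C('$')+0=0+0=0
L[4]='0': occ=0, LF[4]=C('0')+0=1+0=1

Answer: 4 2 3 0 1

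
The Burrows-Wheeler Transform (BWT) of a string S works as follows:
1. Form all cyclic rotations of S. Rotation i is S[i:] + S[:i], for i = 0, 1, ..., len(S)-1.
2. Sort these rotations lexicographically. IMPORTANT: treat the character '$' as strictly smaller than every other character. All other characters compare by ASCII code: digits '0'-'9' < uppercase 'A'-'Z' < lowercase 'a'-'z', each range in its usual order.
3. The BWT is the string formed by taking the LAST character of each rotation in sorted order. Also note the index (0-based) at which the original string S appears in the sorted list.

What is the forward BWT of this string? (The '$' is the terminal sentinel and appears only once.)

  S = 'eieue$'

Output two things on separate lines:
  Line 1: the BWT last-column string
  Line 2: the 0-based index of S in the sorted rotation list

All 6 rotations (rotation i = S[i:]+S[:i]):
  rot[0] = eieue$
  rot[1] = ieue$e
  rot[2] = eue$ei
  rot[3] = ue$eie
  rot[4] = e$eieu
  rot[5] = $eieue
Sorted (with $ < everything):
  sorted[0] = $eieue  (last char: 'e')
  sorted[1] = e$eieu  (last char: 'u')
  sorted[2] = eieue$  (last char: '$')
  sorted[3] = eue$ei  (last char: 'i')
  sorted[4] = ieue$e  (last char: 'e')
  sorted[5] = ue$eie  (last char: 'e')
Last column: eu$iee
Original string S is at sorted index 2

Answer: eu$iee
2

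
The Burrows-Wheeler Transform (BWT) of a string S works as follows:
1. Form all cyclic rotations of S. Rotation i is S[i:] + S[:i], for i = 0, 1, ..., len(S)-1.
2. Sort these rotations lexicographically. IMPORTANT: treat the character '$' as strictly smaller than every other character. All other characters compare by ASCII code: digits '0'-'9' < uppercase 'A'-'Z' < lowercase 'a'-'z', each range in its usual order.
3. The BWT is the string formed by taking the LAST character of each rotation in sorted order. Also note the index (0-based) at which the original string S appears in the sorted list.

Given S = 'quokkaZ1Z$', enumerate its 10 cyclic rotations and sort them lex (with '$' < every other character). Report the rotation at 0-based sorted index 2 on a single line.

All 10 rotations (rotation i = S[i:]+S[:i]):
  rot[0] = quokkaZ1Z$
  rot[1] = uokkaZ1Z$q
  rot[2] = okkaZ1Z$qu
  rot[3] = kkaZ1Z$quo
  rot[4] = kaZ1Z$quok
  rot[5] = aZ1Z$quokk
  rot[6] = Z1Z$quokka
  rot[7] = 1Z$quokkaZ
  rot[8] = Z$quokkaZ1
  rot[9] = $quokkaZ1Z
Sorted (with $ < everything):
  sorted[0] = $quokkaZ1Z
  sorted[1] = 1Z$quokkaZ
  sorted[2] = Z$quokkaZ1
  sorted[3] = Z1Z$quokka
  sorted[4] = aZ1Z$quokk
  sorted[5] = kaZ1Z$quok
  sorted[6] = kkaZ1Z$quo
  sorted[7] = okkaZ1Z$qu
  sorted[8] = quokkaZ1Z$
  sorted[9] = uokkaZ1Z$q
sorted[2] = Z$quokkaZ1

Answer: Z$quokkaZ1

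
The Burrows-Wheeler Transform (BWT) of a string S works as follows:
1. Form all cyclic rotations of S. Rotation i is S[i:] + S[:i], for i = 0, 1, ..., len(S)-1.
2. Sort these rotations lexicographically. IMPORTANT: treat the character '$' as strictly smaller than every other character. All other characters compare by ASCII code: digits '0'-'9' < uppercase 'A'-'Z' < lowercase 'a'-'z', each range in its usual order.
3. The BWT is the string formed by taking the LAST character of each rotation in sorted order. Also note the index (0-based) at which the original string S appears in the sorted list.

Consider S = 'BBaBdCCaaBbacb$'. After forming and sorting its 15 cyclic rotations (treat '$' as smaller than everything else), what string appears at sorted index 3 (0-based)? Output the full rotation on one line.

Answer: Bbacb$BBaBdCCaa

Derivation:
All 15 rotations (rotation i = S[i:]+S[:i]):
  rot[0] = BBaBdCCaaBbacb$
  rot[1] = BaBdCCaaBbacb$B
  rot[2] = aBdCCaaBbacb$BB
  rot[3] = BdCCaaBbacb$BBa
  rot[4] = dCCaaBbacb$BBaB
  rot[5] = CCaaBbacb$BBaBd
  rot[6] = CaaBbacb$BBaBdC
  rot[7] = aaBbacb$BBaBdCC
  rot[8] = aBbacb$BBaBdCCa
  rot[9] = Bbacb$BBaBdCCaa
  rot[10] = bacb$BBaBdCCaaB
  rot[11] = acb$BBaBdCCaaBb
  rot[12] = cb$BBaBdCCaaBba
  rot[13] = b$BBaBdCCaaBbac
  rot[14] = $BBaBdCCaaBbacb
Sorted (with $ < everything):
  sorted[0] = $BBaBdCCaaBbacb
  sorted[1] = BBaBdCCaaBbacb$
  sorted[2] = BaBdCCaaBbacb$B
  sorted[3] = Bbacb$BBaBdCCaa
  sorted[4] = BdCCaaBbacb$BBa
  sorted[5] = CCaaBbacb$BBaBd
  sorted[6] = CaaBbacb$BBaBdC
  sorted[7] = aBbacb$BBaBdCCa
  sorted[8] = aBdCCaaBbacb$BB
  sorted[9] = aaBbacb$BBaBdCC
  sorted[10] = acb$BBaBdCCaaBb
  sorted[11] = b$BBaBdCCaaBbac
  sorted[12] = bacb$BBaBdCCaaB
  sorted[13] = cb$BBaBdCCaaBba
  sorted[14] = dCCaaBbacb$BBaB
sorted[3] = Bbacb$BBaBdCCaa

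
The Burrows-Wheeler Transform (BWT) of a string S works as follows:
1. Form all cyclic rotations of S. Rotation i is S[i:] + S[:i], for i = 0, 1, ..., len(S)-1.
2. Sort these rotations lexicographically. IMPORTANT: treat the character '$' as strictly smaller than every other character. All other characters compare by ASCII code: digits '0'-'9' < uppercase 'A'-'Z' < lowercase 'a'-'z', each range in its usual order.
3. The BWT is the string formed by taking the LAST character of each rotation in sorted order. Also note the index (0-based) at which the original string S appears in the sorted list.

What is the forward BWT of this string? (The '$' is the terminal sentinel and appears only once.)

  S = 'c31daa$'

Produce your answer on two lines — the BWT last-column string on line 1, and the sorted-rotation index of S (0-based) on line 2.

Answer: a3cad$1
5

Derivation:
All 7 rotations (rotation i = S[i:]+S[:i]):
  rot[0] = c31daa$
  rot[1] = 31daa$c
  rot[2] = 1daa$c3
  rot[3] = daa$c31
  rot[4] = aa$c31d
  rot[5] = a$c31da
  rot[6] = $c31daa
Sorted (with $ < everything):
  sorted[0] = $c31daa  (last char: 'a')
  sorted[1] = 1daa$c3  (last char: '3')
  sorted[2] = 31daa$c  (last char: 'c')
  sorted[3] = a$c31da  (last char: 'a')
  sorted[4] = aa$c31d  (last char: 'd')
  sorted[5] = c31daa$  (last char: '$')
  sorted[6] = daa$c31  (last char: '1')
Last column: a3cad$1
Original string S is at sorted index 5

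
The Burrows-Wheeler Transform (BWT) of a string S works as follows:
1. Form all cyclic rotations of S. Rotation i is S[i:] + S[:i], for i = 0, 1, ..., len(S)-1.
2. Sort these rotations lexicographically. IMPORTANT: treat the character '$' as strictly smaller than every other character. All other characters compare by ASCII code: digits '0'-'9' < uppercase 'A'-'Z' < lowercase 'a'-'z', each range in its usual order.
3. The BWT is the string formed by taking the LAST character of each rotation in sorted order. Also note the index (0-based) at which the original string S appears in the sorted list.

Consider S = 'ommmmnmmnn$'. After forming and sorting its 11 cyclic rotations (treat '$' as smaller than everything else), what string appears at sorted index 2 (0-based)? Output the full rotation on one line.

Answer: mmmnmmnn$om

Derivation:
All 11 rotations (rotation i = S[i:]+S[:i]):
  rot[0] = ommmmnmmnn$
  rot[1] = mmmmnmmnn$o
  rot[2] = mmmnmmnn$om
  rot[3] = mmnmmnn$omm
  rot[4] = mnmmnn$ommm
  rot[5] = nmmnn$ommmm
  rot[6] = mmnn$ommmmn
  rot[7] = mnn$ommmmnm
  rot[8] = nn$ommmmnmm
  rot[9] = n$ommmmnmmn
  rot[10] = $ommmmnmmnn
Sorted (with $ < everything):
  sorted[0] = $ommmmnmmnn
  sorted[1] = mmmmnmmnn$o
  sorted[2] = mmmnmmnn$om
  sorted[3] = mmnmmnn$omm
  sorted[4] = mmnn$ommmmn
  sorted[5] = mnmmnn$ommm
  sorted[6] = mnn$ommmmnm
  sorted[7] = n$ommmmnmmn
  sorted[8] = nmmnn$ommmm
  sorted[9] = nn$ommmmnmm
  sorted[10] = ommmmnmmnn$
sorted[2] = mmmnmmnn$om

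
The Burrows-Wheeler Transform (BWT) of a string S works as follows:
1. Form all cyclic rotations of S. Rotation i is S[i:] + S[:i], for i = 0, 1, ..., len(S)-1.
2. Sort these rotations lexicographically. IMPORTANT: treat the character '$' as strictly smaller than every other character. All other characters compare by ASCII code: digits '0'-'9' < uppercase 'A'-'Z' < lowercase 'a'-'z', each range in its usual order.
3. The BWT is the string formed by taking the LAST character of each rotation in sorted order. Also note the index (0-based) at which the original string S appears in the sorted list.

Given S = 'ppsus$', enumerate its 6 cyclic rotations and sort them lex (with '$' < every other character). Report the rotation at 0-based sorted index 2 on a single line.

Answer: psus$p

Derivation:
All 6 rotations (rotation i = S[i:]+S[:i]):
  rot[0] = ppsus$
  rot[1] = psus$p
  rot[2] = sus$pp
  rot[3] = us$pps
  rot[4] = s$ppsu
  rot[5] = $ppsus
Sorted (with $ < everything):
  sorted[0] = $ppsus
  sorted[1] = ppsus$
  sorted[2] = psus$p
  sorted[3] = s$ppsu
  sorted[4] = sus$pp
  sorted[5] = us$pps
sorted[2] = psus$p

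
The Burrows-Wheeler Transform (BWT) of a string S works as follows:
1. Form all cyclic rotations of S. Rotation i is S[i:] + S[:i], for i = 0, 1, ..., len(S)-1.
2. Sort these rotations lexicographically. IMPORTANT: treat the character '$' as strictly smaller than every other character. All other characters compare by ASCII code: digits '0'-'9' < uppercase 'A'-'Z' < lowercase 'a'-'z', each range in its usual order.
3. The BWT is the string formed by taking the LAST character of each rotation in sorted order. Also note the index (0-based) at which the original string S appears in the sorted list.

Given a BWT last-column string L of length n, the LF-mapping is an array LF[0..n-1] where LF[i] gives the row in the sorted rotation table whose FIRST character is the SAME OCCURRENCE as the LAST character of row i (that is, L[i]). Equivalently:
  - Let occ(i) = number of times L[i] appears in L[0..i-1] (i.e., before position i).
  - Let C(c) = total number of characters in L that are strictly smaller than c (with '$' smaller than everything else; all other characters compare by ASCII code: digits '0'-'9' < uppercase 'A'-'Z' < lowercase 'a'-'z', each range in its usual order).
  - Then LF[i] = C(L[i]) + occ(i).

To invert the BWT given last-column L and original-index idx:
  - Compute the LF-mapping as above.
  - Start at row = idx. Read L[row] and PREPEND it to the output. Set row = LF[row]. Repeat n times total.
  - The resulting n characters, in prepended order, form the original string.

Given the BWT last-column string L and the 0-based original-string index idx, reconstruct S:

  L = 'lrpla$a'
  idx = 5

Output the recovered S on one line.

Answer: parall$

Derivation:
LF mapping: 3 6 5 4 1 0 2
Walk LF starting at row 5, prepending L[row]:
  step 1: row=5, L[5]='$', prepend. Next row=LF[5]=0
  step 2: row=0, L[0]='l', prepend. Next row=LF[0]=3
  step 3: row=3, L[3]='l', prepend. Next row=LF[3]=4
  step 4: row=4, L[4]='a', prepend. Next row=LF[4]=1
  step 5: row=1, L[1]='r', prepend. Next row=LF[1]=6
  step 6: row=6, L[6]='a', prepend. Next row=LF[6]=2
  step 7: row=2, L[2]='p', prepend. Next row=LF[2]=5
Reversed output: parall$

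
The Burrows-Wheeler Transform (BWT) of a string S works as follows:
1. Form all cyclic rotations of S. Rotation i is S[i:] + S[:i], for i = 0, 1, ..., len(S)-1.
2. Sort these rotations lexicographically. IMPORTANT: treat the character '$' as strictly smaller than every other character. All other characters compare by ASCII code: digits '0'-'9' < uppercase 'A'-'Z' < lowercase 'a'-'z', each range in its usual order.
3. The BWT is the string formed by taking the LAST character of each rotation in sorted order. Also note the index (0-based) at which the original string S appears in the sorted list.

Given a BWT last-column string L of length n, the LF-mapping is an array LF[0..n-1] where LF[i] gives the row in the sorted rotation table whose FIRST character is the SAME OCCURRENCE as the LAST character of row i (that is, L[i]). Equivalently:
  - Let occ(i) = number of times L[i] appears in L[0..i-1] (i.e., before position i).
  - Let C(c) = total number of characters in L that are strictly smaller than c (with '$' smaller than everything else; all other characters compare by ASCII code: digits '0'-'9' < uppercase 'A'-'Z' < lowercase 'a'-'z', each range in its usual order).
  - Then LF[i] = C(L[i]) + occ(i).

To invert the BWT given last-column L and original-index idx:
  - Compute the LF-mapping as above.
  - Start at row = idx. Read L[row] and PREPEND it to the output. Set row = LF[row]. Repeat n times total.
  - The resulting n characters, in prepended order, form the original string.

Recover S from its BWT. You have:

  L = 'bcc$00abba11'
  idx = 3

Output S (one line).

LF mapping: 7 10 11 0 1 2 5 8 9 6 3 4
Walk LF starting at row 3, prepending L[row]:
  step 1: row=3, L[3]='$', prepend. Next row=LF[3]=0
  step 2: row=0, L[0]='b', prepend. Next row=LF[0]=7
  step 3: row=7, L[7]='b', prepend. Next row=LF[7]=8
  step 4: row=8, L[8]='b', prepend. Next row=LF[8]=9
  step 5: row=9, L[9]='a', prepend. Next row=LF[9]=6
  step 6: row=6, L[6]='a', prepend. Next row=LF[6]=5
  step 7: row=5, L[5]='0', prepend. Next row=LF[5]=2
  step 8: row=2, L[2]='c', prepend. Next row=LF[2]=11
  step 9: row=11, L[11]='1', prepend. Next row=LF[11]=4
  step 10: row=4, L[4]='0', prepend. Next row=LF[4]=1
  step 11: row=1, L[1]='c', prepend. Next row=LF[1]=10
  step 12: row=10, L[10]='1', prepend. Next row=LF[10]=3
Reversed output: 1c01c0aabbb$

Answer: 1c01c0aabbb$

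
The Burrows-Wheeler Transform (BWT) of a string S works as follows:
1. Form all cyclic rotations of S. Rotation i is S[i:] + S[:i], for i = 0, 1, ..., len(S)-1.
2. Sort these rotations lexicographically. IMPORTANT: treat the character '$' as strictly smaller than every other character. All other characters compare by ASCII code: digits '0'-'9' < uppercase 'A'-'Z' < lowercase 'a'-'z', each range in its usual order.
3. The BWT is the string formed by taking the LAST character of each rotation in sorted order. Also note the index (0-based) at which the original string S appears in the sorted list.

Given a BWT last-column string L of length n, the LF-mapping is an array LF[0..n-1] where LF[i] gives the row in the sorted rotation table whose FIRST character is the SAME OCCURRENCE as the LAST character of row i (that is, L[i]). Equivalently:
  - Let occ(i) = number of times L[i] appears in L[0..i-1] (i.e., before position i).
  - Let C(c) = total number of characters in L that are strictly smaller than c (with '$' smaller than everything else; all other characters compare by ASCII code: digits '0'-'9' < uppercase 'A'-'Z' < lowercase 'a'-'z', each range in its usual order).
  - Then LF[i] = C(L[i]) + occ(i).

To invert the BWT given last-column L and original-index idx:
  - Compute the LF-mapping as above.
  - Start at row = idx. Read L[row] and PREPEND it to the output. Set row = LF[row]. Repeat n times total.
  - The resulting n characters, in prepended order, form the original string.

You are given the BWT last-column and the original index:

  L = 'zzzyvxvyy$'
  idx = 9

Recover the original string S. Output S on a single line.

Answer: zvyzvyxyz$

Derivation:
LF mapping: 7 8 9 4 1 3 2 5 6 0
Walk LF starting at row 9, prepending L[row]:
  step 1: row=9, L[9]='$', prepend. Next row=LF[9]=0
  step 2: row=0, L[0]='z', prepend. Next row=LF[0]=7
  step 3: row=7, L[7]='y', prepend. Next row=LF[7]=5
  step 4: row=5, L[5]='x', prepend. Next row=LF[5]=3
  step 5: row=3, L[3]='y', prepend. Next row=LF[3]=4
  step 6: row=4, L[4]='v', prepend. Next row=LF[4]=1
  step 7: row=1, L[1]='z', prepend. Next row=LF[1]=8
  step 8: row=8, L[8]='y', prepend. Next row=LF[8]=6
  step 9: row=6, L[6]='v', prepend. Next row=LF[6]=2
  step 10: row=2, L[2]='z', prepend. Next row=LF[2]=9
Reversed output: zvyzvyxyz$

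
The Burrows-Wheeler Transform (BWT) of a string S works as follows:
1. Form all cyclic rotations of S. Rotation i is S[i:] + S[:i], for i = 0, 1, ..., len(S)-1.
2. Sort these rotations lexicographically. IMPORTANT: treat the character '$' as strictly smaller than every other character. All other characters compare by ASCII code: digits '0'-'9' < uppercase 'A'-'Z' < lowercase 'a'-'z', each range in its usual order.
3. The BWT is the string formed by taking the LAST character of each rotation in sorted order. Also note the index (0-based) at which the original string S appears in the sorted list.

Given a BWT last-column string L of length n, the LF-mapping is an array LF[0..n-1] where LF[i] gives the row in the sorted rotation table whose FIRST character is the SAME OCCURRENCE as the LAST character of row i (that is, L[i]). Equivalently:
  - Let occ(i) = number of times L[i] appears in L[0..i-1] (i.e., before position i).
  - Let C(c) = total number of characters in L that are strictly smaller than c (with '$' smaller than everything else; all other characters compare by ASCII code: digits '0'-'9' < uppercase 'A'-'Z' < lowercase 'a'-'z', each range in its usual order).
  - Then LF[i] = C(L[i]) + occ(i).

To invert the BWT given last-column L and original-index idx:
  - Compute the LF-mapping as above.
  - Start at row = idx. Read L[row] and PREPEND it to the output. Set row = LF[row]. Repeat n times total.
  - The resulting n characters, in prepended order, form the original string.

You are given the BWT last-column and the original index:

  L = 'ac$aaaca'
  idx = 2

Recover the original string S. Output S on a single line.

LF mapping: 1 6 0 2 3 4 7 5
Walk LF starting at row 2, prepending L[row]:
  step 1: row=2, L[2]='$', prepend. Next row=LF[2]=0
  step 2: row=0, L[0]='a', prepend. Next row=LF[0]=1
  step 3: row=1, L[1]='c', prepend. Next row=LF[1]=6
  step 4: row=6, L[6]='c', prepend. Next row=LF[6]=7
  step 5: row=7, L[7]='a', prepend. Next row=LF[7]=5
  step 6: row=5, L[5]='a', prepend. Next row=LF[5]=4
  step 7: row=4, L[4]='a', prepend. Next row=LF[4]=3
  step 8: row=3, L[3]='a', prepend. Next row=LF[3]=2
Reversed output: aaaacca$

Answer: aaaacca$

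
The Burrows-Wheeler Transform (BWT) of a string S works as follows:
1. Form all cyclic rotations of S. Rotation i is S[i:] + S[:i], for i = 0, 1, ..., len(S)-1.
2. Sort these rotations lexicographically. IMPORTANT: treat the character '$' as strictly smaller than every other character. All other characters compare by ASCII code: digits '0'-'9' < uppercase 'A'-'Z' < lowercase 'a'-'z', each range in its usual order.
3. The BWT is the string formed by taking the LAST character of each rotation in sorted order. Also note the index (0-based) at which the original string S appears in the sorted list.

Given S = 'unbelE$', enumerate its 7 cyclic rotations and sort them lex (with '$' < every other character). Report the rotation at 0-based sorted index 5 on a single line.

Answer: nbelE$u

Derivation:
All 7 rotations (rotation i = S[i:]+S[:i]):
  rot[0] = unbelE$
  rot[1] = nbelE$u
  rot[2] = belE$un
  rot[3] = elE$unb
  rot[4] = lE$unbe
  rot[5] = E$unbel
  rot[6] = $unbelE
Sorted (with $ < everything):
  sorted[0] = $unbelE
  sorted[1] = E$unbel
  sorted[2] = belE$un
  sorted[3] = elE$unb
  sorted[4] = lE$unbe
  sorted[5] = nbelE$u
  sorted[6] = unbelE$
sorted[5] = nbelE$u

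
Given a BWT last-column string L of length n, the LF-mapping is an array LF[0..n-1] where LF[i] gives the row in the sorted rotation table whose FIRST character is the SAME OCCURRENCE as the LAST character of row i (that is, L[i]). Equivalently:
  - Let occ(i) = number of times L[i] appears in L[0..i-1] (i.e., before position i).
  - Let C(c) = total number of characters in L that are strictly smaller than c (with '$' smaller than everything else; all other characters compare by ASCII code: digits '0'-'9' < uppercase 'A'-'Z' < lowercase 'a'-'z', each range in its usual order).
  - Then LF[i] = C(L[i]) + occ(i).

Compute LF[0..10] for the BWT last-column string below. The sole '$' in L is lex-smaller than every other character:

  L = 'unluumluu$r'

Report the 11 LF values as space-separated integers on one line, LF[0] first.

Char counts: '$':1, 'l':2, 'm':1, 'n':1, 'r':1, 'u':5
C (first-col start): C('$')=0, C('l')=1, C('m')=3, C('n')=4, C('r')=5, C('u')=6
L[0]='u': occ=0, LF[0]=C('u')+0=6+0=6
L[1]='n': occ=0, LF[1]=C('n')+0=4+0=4
L[2]='l': occ=0, LF[2]=C('l')+0=1+0=1
L[3]='u': occ=1, LF[3]=C('u')+1=6+1=7
L[4]='u': occ=2, LF[4]=C('u')+2=6+2=8
L[5]='m': occ=0, LF[5]=C('m')+0=3+0=3
L[6]='l': occ=1, LF[6]=C('l')+1=1+1=2
L[7]='u': occ=3, LF[7]=C('u')+3=6+3=9
L[8]='u': occ=4, LF[8]=C('u')+4=6+4=10
L[9]='$': occ=0, LF[9]=C('$')+0=0+0=0
L[10]='r': occ=0, LF[10]=C('r')+0=5+0=5

Answer: 6 4 1 7 8 3 2 9 10 0 5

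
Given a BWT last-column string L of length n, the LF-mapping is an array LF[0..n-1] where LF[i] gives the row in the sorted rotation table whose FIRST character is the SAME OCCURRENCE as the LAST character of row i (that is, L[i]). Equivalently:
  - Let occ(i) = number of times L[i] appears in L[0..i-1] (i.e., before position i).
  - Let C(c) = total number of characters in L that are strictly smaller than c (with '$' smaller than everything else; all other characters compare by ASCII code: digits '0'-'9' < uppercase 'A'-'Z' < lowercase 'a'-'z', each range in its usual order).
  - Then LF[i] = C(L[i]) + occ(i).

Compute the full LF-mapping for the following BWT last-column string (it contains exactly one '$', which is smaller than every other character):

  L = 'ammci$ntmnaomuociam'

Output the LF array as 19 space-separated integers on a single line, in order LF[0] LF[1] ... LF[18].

Answer: 1 8 9 4 6 0 13 17 10 14 2 15 11 18 16 5 7 3 12

Derivation:
Char counts: '$':1, 'a':3, 'c':2, 'i':2, 'm':5, 'n':2, 'o':2, 't':1, 'u':1
C (first-col start): C('$')=0, C('a')=1, C('c')=4, C('i')=6, C('m')=8, C('n')=13, C('o')=15, C('t')=17, C('u')=18
L[0]='a': occ=0, LF[0]=C('a')+0=1+0=1
L[1]='m': occ=0, LF[1]=C('m')+0=8+0=8
L[2]='m': occ=1, LF[2]=C('m')+1=8+1=9
L[3]='c': occ=0, LF[3]=C('c')+0=4+0=4
L[4]='i': occ=0, LF[4]=C('i')+0=6+0=6
L[5]='$': occ=0, LF[5]=C('$')+0=0+0=0
L[6]='n': occ=0, LF[6]=C('n')+0=13+0=13
L[7]='t': occ=0, LF[7]=C('t')+0=17+0=17
L[8]='m': occ=2, LF[8]=C('m')+2=8+2=10
L[9]='n': occ=1, LF[9]=C('n')+1=13+1=14
L[10]='a': occ=1, LF[10]=C('a')+1=1+1=2
L[11]='o': occ=0, LF[11]=C('o')+0=15+0=15
L[12]='m': occ=3, LF[12]=C('m')+3=8+3=11
L[13]='u': occ=0, LF[13]=C('u')+0=18+0=18
L[14]='o': occ=1, LF[14]=C('o')+1=15+1=16
L[15]='c': occ=1, LF[15]=C('c')+1=4+1=5
L[16]='i': occ=1, LF[16]=C('i')+1=6+1=7
L[17]='a': occ=2, LF[17]=C('a')+2=1+2=3
L[18]='m': occ=4, LF[18]=C('m')+4=8+4=12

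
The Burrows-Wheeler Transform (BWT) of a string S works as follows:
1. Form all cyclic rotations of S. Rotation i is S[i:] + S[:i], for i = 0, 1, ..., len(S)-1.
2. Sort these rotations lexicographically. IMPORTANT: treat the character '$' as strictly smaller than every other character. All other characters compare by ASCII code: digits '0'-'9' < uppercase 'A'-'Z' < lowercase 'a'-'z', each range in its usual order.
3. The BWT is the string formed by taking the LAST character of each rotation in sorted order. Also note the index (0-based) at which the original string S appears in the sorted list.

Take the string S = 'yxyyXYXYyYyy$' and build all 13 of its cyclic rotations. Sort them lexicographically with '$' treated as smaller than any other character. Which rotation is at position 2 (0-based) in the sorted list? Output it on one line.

All 13 rotations (rotation i = S[i:]+S[:i]):
  rot[0] = yxyyXYXYyYyy$
  rot[1] = xyyXYXYyYyy$y
  rot[2] = yyXYXYyYyy$yx
  rot[3] = yXYXYyYyy$yxy
  rot[4] = XYXYyYyy$yxyy
  rot[5] = YXYyYyy$yxyyX
  rot[6] = XYyYyy$yxyyXY
  rot[7] = YyYyy$yxyyXYX
  rot[8] = yYyy$yxyyXYXY
  rot[9] = Yyy$yxyyXYXYy
  rot[10] = yy$yxyyXYXYyY
  rot[11] = y$yxyyXYXYyYy
  rot[12] = $yxyyXYXYyYyy
Sorted (with $ < everything):
  sorted[0] = $yxyyXYXYyYyy
  sorted[1] = XYXYyYyy$yxyy
  sorted[2] = XYyYyy$yxyyXY
  sorted[3] = YXYyYyy$yxyyX
  sorted[4] = YyYyy$yxyyXYX
  sorted[5] = Yyy$yxyyXYXYy
  sorted[6] = xyyXYXYyYyy$y
  sorted[7] = y$yxyyXYXYyYy
  sorted[8] = yXYXYyYyy$yxy
  sorted[9] = yYyy$yxyyXYXY
  sorted[10] = yxyyXYXYyYyy$
  sorted[11] = yy$yxyyXYXYyY
  sorted[12] = yyXYXYyYyy$yx
sorted[2] = XYyYyy$yxyyXY

Answer: XYyYyy$yxyyXY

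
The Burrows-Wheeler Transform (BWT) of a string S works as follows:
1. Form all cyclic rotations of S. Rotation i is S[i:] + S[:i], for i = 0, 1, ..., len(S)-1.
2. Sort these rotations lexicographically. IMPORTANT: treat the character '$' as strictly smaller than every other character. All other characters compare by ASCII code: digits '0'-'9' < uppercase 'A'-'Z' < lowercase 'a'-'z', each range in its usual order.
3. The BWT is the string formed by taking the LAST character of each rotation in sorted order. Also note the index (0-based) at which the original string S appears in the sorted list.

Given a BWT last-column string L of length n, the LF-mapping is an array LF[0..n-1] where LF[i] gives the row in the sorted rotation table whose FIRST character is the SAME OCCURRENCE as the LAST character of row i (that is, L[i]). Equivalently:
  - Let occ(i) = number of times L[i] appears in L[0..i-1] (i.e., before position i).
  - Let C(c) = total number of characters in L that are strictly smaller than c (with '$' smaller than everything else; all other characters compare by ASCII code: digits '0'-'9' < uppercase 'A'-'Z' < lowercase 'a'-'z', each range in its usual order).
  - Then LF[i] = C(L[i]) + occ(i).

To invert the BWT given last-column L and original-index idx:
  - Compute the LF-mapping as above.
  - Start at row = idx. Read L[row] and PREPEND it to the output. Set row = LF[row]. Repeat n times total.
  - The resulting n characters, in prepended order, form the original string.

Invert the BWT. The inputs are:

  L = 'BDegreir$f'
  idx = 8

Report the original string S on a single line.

LF mapping: 1 2 3 6 8 4 7 9 0 5
Walk LF starting at row 8, prepending L[row]:
  step 1: row=8, L[8]='$', prepend. Next row=LF[8]=0
  step 2: row=0, L[0]='B', prepend. Next row=LF[0]=1
  step 3: row=1, L[1]='D', prepend. Next row=LF[1]=2
  step 4: row=2, L[2]='e', prepend. Next row=LF[2]=3
  step 5: row=3, L[3]='g', prepend. Next row=LF[3]=6
  step 6: row=6, L[6]='i', prepend. Next row=LF[6]=7
  step 7: row=7, L[7]='r', prepend. Next row=LF[7]=9
  step 8: row=9, L[9]='f', prepend. Next row=LF[9]=5
  step 9: row=5, L[5]='e', prepend. Next row=LF[5]=4
  step 10: row=4, L[4]='r', prepend. Next row=LF[4]=8
Reversed output: refrigeDB$

Answer: refrigeDB$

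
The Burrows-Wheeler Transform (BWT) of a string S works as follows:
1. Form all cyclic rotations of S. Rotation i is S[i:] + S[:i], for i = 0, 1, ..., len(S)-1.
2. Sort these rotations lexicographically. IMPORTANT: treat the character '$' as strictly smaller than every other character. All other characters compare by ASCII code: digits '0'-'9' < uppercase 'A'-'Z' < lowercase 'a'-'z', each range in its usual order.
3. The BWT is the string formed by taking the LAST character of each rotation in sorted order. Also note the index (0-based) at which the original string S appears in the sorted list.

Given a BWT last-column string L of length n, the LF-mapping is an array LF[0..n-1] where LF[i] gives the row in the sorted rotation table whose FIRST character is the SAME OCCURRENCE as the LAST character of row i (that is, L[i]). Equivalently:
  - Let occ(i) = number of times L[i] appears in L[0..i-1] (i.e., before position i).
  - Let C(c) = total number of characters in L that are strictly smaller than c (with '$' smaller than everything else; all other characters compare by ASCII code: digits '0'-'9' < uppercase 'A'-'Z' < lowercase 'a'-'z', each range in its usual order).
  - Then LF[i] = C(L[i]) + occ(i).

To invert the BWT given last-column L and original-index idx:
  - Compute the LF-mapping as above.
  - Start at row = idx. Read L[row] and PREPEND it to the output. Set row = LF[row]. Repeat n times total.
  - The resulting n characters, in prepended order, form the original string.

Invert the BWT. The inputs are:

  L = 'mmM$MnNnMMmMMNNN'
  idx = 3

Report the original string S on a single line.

Answer: MNmNnNMmMMMNnMm$

Derivation:
LF mapping: 11 12 1 0 2 14 7 15 3 4 13 5 6 8 9 10
Walk LF starting at row 3, prepending L[row]:
  step 1: row=3, L[3]='$', prepend. Next row=LF[3]=0
  step 2: row=0, L[0]='m', prepend. Next row=LF[0]=11
  step 3: row=11, L[11]='M', prepend. Next row=LF[11]=5
  step 4: row=5, L[5]='n', prepend. Next row=LF[5]=14
  step 5: row=14, L[14]='N', prepend. Next row=LF[14]=9
  step 6: row=9, L[9]='M', prepend. Next row=LF[9]=4
  step 7: row=4, L[4]='M', prepend. Next row=LF[4]=2
  step 8: row=2, L[2]='M', prepend. Next row=LF[2]=1
  step 9: row=1, L[1]='m', prepend. Next row=LF[1]=12
  step 10: row=12, L[12]='M', prepend. Next row=LF[12]=6
  step 11: row=6, L[6]='N', prepend. Next row=LF[6]=7
  step 12: row=7, L[7]='n', prepend. Next row=LF[7]=15
  step 13: row=15, L[15]='N', prepend. Next row=LF[15]=10
  step 14: row=10, L[10]='m', prepend. Next row=LF[10]=13
  step 15: row=13, L[13]='N', prepend. Next row=LF[13]=8
  step 16: row=8, L[8]='M', prepend. Next row=LF[8]=3
Reversed output: MNmNnNMmMMMNnMm$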